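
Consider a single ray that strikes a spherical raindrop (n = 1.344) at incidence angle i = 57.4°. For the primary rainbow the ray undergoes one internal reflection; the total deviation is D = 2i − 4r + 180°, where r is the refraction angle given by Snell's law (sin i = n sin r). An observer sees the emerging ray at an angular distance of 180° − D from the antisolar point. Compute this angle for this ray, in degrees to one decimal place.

40.5°

sin r = sin 57.4° / 1.344 = 0.8425/1.344 = 0.6268; r = 38.82°.
D = 2·57.4° − 4·38.82° + 180° = 114.80° − 155.26° + 180° = 139.54°.
Angle from antisolar point = 180° − D = 40.46°.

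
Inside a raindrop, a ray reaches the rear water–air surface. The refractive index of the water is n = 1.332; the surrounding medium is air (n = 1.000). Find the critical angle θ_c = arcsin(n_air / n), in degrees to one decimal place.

48.7°

sin θ_c = n_air / n = 1.000 / 1.332 = 0.7508.
θ_c = arcsin(0.7508) = 48.66°.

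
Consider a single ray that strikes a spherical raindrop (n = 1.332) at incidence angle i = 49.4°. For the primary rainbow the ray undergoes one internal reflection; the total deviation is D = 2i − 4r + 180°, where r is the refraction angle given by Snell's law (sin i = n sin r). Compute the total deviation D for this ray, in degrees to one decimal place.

139.8°

sin r = sin 49.4° / 1.332 = 0.7593/1.332 = 0.5700; r = 34.75°.
D = 2·49.4° − 4·34.75° + 180° = 98.80° − 139.01° + 180° = 139.79°.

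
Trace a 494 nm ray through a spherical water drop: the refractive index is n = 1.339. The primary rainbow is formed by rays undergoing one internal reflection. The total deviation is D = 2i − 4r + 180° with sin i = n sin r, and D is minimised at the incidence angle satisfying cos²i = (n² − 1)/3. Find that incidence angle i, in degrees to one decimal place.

cos²i = (1.339² − 1)/3 = (1.79292 − 1)/3 = 0.26431.
cos i = 0.51411, so i = 59.062°.

59.1°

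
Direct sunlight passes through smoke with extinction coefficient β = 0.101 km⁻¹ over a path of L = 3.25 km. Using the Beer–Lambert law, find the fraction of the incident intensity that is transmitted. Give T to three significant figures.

0.720

τ = β·L = 0.101 × 3.25 = 0.3283.
T = exp(−0.3283) = 0.7202.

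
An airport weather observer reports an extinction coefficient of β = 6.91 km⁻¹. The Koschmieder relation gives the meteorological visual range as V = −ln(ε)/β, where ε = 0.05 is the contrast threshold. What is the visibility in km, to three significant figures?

V = −ln(0.05) / 6.91 = 2.996 / 6.91 = 0.4335 km.

0.434 km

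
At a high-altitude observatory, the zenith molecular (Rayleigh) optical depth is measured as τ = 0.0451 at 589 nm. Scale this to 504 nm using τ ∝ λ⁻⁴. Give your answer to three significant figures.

τ(504 nm) = τ(589 nm) × (589/504)⁴ = 0.0451 × (1.1687)⁴ = 0.0451 × 1.8653 = 0.0841.

0.0841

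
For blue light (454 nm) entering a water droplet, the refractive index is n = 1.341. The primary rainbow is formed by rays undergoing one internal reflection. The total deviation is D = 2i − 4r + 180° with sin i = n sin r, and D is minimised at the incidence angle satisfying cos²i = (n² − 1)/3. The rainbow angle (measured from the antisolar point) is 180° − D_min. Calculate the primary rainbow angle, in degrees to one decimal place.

cos²i = (1.79828 − 1)/3 = 0.26609; i = arccos(0.51584) = 58.946°.
sin r = sin 58.946°/1.341 = 0.63884; r = 39.705°.
D_min = 2·58.946° − 4·39.705° + 180° = 139.071°.
Rainbow angle = 180° − D_min = 40.929°.

40.9°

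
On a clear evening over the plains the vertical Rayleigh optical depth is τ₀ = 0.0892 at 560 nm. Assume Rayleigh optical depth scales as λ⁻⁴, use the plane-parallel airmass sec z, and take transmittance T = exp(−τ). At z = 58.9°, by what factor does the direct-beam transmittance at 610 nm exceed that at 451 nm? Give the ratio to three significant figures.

1.33

Airmass: sec 58.9° = 1.9360.
τ(610 nm) = 0.0892 × (560/610)⁴ × 1.9360 = 0.0892 × 0.7103 × 1.9360 = 0.1227.
τ(451 nm) = 0.0892 × (560/451)⁴ × 1.9360 = 0.0892 × 2.3771 × 1.9360 = 0.4105.
T(610)/T(451) = exp(τ_B − τ_A) = exp(0.2878) = 1.3335.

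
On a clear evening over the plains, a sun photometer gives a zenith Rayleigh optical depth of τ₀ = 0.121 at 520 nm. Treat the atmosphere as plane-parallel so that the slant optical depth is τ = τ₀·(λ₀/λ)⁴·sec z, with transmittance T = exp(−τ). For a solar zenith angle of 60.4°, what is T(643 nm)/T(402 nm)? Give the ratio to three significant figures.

1.79

Airmass: sec 60.4° = 2.0245.
τ(643 nm) = 0.121 × (520/643)⁴ × 2.0245 = 0.121 × 0.4277 × 2.0245 = 0.1048.
τ(402 nm) = 0.121 × (520/402)⁴ × 2.0245 = 0.121 × 2.7997 × 2.0245 = 0.6858.
T(643)/T(402) = exp(τ_B − τ_A) = exp(0.5811) = 1.7879.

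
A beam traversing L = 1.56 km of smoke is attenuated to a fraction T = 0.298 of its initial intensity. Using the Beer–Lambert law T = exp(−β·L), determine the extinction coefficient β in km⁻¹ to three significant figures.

Beer–Lambert: T = exp(−βL) ⇒ β = −ln(T)/L = −ln(0.298)/1.56 = 1.2107/1.56 = 0.7761 km⁻¹.

0.776 km⁻¹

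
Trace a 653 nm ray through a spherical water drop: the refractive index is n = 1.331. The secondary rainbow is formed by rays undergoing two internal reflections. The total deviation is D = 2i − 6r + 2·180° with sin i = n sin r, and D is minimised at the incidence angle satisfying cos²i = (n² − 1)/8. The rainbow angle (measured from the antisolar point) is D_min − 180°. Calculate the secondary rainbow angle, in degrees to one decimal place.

50.4°

cos²i = (1.77156 − 1)/8 = 0.09645; i = arccos(0.31056) = 71.907°.
sin r = sin 71.907°/1.331 = 0.71417; r = 45.575°.
D_min = 2·71.907° − 6·45.575° + 360° = 230.365°.
Rainbow angle = D_min − 180° = 50.365°.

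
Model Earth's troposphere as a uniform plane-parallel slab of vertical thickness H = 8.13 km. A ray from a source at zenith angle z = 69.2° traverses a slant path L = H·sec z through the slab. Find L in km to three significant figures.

22.9 km

sec z = 1/cos 69.2° = 2.8161.
L = 8.13 × 2.8161 = 22.895 km.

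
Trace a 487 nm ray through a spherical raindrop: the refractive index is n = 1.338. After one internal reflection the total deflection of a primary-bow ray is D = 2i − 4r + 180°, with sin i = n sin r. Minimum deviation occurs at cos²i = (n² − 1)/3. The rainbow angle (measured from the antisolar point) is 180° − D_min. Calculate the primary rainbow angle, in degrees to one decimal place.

41.4°

cos²i = (1.79024 − 1)/3 = 0.26341; i = arccos(0.51324) = 59.120°.
sin r = sin 59.120°/1.338 = 0.64144; r = 39.899°.
D_min = 2·59.120° − 4·39.899° + 180° = 138.643°.
Rainbow angle = 180° − D_min = 41.357°.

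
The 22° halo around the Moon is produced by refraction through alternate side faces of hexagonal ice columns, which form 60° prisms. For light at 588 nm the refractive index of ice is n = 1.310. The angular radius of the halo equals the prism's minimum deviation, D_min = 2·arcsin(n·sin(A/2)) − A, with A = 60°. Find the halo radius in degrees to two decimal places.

21.84°

n·sin(A/2) = 1.310 × sin 30° = 1.310 × 0.5000 = 0.6550.
D_min = 2·arcsin(0.6550) − 60° = 2 × 40.920° − 60° = 21.839°.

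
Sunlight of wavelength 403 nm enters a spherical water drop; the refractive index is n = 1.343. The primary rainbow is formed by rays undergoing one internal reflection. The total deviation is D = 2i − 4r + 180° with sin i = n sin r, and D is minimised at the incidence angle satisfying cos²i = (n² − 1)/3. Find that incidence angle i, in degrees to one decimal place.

58.8°

cos²i = (1.343² − 1)/3 = (1.80365 − 1)/3 = 0.26788.
cos i = 0.51757, so i = 58.830°.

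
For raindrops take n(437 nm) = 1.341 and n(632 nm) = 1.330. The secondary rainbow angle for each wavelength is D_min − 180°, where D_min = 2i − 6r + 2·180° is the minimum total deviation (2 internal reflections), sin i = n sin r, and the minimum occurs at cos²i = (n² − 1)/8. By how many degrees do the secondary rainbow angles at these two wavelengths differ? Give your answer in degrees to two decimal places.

At 437 nm (n = 1.341): cos²i = 0.09979 → i = 71.586°, r = 45.034°, D_min = 232.966°, rainbow angle = 52.966°.
At 632 nm (n = 1.330): cos²i = 0.09611 → i = 71.940°, r = 45.630°, D_min = 230.101°, rainbow angle = 50.101°.
Angular width = |52.966° − 50.101°| = 2.865°.

2.86°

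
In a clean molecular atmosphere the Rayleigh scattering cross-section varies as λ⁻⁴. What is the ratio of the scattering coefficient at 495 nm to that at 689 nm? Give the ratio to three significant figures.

3.75

Rayleigh scattering ∝ λ⁻⁴, so the ratio of coefficients is the inverse fourth power of the wavelength ratio.
σ(495)/σ(689) = (689/495)⁴ = (1.3919)⁴ = 3.754.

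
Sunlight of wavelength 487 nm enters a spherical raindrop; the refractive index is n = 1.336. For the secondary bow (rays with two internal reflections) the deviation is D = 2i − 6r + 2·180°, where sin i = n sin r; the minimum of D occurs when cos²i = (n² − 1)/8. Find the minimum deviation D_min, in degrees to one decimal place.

231.7°

cos²i = (1.78490 − 1)/8 = 0.09811; i = arccos(0.31323) = 71.746°.
sin r = sin 71.746°/1.336 = 0.71084; r = 45.303°.
D_min = 2·71.746° − 6·45.303° + 360° = 231.674°.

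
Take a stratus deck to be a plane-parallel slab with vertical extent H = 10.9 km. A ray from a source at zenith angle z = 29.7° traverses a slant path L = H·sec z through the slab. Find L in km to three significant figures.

sec z = 1/cos 29.7° = 1.1512.
L = 10.9 × 1.1512 = 12.548 km.

12.5 km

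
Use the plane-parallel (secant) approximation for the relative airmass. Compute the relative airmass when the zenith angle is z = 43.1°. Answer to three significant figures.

X = sec z = 1/cos 43.1° = 1/0.7302 = 1.3696.

1.37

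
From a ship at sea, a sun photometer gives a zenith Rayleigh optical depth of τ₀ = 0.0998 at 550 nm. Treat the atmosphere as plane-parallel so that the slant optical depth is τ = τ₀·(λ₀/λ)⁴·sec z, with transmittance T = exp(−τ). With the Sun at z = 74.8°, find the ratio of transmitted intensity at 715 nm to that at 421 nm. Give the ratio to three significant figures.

2.65

Airmass: sec 74.8° = 3.8140.
τ(715 nm) = 0.0998 × (550/715)⁴ × 3.8140 = 0.0998 × 0.3501 × 3.8140 = 0.1333.
τ(421 nm) = 0.0998 × (550/421)⁴ × 3.8140 = 0.0998 × 2.9129 × 3.8140 = 1.1088.
T(715)/T(421) = exp(τ_B − τ_A) = exp(0.9755) = 2.6525.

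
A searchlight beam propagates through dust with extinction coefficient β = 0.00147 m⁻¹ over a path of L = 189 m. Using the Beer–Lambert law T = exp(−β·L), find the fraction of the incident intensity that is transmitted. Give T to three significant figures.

0.757

τ = β·L = 0.00147 × 189 = 0.2778.
T = exp(−0.2778) = 0.7574.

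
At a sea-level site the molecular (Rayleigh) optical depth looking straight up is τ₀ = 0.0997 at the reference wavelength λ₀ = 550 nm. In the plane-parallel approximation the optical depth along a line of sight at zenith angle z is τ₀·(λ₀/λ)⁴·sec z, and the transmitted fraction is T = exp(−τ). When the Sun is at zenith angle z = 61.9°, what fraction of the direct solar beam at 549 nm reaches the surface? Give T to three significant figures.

sec 61.9° = 2.1231.
τ = 0.0997 × (550/549)⁴ × 2.1231 = 0.0997 × 1.0073 × 2.1231 = 0.2132.
T = exp(−0.2132) = 0.8080.

0.808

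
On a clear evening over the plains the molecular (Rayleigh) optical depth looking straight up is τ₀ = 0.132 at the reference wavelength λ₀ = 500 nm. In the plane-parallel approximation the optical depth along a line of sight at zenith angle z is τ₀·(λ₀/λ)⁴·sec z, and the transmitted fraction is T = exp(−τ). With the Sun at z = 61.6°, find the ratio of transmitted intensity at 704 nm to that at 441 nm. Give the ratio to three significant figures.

1.47

Airmass: sec 61.6° = 2.1025.
τ(704 nm) = 0.132 × (500/704)⁴ × 2.1025 = 0.132 × 0.2544 × 2.1025 = 0.0706.
τ(441 nm) = 0.132 × (500/441)⁴ × 2.1025 = 0.132 × 1.6524 × 2.1025 = 0.4586.
T(704)/T(441) = exp(τ_B − τ_A) = exp(0.3880) = 1.4740.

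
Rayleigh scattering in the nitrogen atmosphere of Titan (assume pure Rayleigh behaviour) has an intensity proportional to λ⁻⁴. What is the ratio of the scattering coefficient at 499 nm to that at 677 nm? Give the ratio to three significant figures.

Rayleigh scattering ∝ λ⁻⁴, so the ratio of coefficients is the inverse fourth power of the wavelength ratio.
σ(499)/σ(677) = (677/499)⁴ = (1.3567)⁴ = 3.388.

3.39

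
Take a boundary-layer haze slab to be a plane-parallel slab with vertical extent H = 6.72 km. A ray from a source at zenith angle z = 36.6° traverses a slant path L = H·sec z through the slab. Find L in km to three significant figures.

sec z = 1/cos 36.6° = 1.2456.
L = 6.72 × 1.2456 = 8.371 km.

8.37 km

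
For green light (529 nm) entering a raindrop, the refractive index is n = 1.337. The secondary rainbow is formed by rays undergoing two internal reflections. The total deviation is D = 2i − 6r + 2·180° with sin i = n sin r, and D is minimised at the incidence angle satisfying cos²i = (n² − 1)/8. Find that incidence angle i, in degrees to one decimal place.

71.7°

cos²i = (1.337² − 1)/8 = (1.78757 − 1)/8 = 0.09845.
cos i = 0.31376, so i = 71.714°.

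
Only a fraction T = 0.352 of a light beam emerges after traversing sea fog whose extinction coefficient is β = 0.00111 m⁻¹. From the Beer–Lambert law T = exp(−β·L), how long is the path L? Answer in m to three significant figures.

941 m

Beer–Lambert: T = exp(−βL) ⇒ L = −ln(T)/β = −ln(0.352)/0.00111 = 1.0441/0.00111 = 940.7 m.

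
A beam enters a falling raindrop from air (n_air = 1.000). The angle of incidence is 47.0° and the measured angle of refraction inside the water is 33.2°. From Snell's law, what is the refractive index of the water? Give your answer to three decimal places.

1.336

n = sin θ_i / sin θ_r = sin 47.0° / sin 33.2° = 0.7314 / 0.5476 = 1.3357.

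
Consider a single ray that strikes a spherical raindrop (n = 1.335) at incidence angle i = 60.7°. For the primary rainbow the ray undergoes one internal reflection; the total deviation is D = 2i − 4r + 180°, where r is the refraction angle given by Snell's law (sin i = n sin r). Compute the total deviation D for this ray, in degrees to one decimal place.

138.3°

sin r = sin 60.7° / 1.335 = 0.8721/1.335 = 0.6532; r = 40.79°.
D = 2·60.7° − 4·40.79° + 180° = 121.40° − 163.14° + 180° = 138.26°.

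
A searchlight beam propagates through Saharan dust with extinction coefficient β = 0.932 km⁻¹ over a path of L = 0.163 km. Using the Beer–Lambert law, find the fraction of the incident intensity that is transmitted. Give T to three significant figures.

0.859

τ = β·L = 0.932 × 0.163 = 0.1519.
T = exp(−0.1519) = 0.8591.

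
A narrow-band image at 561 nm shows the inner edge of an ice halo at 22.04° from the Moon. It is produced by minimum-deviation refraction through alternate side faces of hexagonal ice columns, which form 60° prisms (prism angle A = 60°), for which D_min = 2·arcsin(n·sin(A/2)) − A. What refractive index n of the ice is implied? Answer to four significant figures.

1.313

Rearranging: n = sin((D_min + A)/2) / sin(A/2).
(D_min + A)/2 = (22.04° + 60°)/2 = 41.020°.
n = sin 41.020° / sin 30° = 0.6563 / 0.5000 = 1.3126.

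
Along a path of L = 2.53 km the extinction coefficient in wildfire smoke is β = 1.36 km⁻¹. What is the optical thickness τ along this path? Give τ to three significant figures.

τ = β·L = 1.36 × 2.53 = 3.4408.

3.44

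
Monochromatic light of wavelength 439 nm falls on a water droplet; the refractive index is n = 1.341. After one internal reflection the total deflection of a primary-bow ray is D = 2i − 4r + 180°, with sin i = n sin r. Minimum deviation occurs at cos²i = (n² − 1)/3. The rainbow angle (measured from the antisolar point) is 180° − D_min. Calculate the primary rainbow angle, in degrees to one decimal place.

40.9°

cos²i = (1.79828 − 1)/3 = 0.26609; i = arccos(0.51584) = 58.946°.
sin r = sin 58.946°/1.341 = 0.63884; r = 39.705°.
D_min = 2·58.946° − 4·39.705° + 180° = 139.071°.
Rainbow angle = 180° − D_min = 40.929°.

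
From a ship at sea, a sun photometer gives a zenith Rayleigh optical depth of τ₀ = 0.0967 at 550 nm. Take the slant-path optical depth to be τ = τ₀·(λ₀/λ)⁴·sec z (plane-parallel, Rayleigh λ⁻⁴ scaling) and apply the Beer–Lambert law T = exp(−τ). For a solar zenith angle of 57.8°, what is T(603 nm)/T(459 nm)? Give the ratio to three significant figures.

1.28

Airmass: sec 57.8° = 1.8766.
τ(603 nm) = 0.0967 × (550/603)⁴ × 1.8766 = 0.0967 × 0.6921 × 1.8766 = 0.1256.
τ(459 nm) = 0.0967 × (550/459)⁴ × 1.8766 = 0.0967 × 2.0616 × 1.8766 = 0.3741.
T(603)/T(459) = exp(τ_B − τ_A) = exp(0.2485) = 1.2821.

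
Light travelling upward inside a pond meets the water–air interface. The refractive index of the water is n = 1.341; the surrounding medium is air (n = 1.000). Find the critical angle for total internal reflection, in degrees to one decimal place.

sin θ_c = n_air / n = 1.000 / 1.341 = 0.7457.
θ_c = arcsin(0.7457) = 48.22°.

48.2°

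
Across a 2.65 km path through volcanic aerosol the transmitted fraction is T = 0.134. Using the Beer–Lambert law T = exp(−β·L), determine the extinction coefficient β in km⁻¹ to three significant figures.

0.758 km⁻¹

Beer–Lambert: T = exp(−βL) ⇒ β = −ln(T)/L = −ln(0.134)/2.65 = 2.0099/2.65 = 0.7585 km⁻¹.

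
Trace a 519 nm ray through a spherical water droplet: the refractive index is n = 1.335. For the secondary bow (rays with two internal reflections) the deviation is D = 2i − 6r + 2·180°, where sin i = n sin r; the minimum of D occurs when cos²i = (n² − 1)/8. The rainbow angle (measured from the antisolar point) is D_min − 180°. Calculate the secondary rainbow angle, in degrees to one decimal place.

51.4°

cos²i = (1.78222 − 1)/8 = 0.09778; i = arccos(0.31269) = 71.778°.
sin r = sin 71.778°/1.335 = 0.71150; r = 45.357°.
D_min = 2·71.778° − 6·45.357° + 360° = 231.414°.
Rainbow angle = D_min − 180° = 51.414°.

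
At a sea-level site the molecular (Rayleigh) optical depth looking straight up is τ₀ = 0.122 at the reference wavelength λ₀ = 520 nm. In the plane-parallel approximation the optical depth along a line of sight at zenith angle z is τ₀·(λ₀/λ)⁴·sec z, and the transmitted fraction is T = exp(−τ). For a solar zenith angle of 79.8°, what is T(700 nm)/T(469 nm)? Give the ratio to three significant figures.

2.30

Airmass: sec 79.8° = 5.6470.
τ(700 nm) = 0.122 × (520/700)⁴ × 5.6470 = 0.122 × 0.3045 × 5.6470 = 0.2098.
τ(469 nm) = 0.122 × (520/469)⁴ × 5.6470 = 0.122 × 1.5112 × 5.6470 = 1.0411.
T(700)/T(469) = exp(τ_B − τ_A) = exp(0.8313) = 2.2964.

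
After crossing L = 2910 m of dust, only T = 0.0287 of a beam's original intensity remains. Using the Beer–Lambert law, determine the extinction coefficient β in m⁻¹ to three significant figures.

0.00122 m⁻¹

Beer–Lambert: T = exp(−βL) ⇒ β = −ln(T)/L = −ln(0.0287)/2910 = 3.5509/2910 = 0.00122 m⁻¹.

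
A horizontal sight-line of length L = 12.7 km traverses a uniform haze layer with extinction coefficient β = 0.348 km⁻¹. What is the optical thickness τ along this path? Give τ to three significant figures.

4.42

τ = β·L = 0.348 × 12.7 = 4.4196.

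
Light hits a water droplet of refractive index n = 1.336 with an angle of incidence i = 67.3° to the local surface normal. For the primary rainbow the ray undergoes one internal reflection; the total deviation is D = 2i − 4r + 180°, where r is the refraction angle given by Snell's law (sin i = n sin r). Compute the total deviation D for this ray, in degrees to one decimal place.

139.9°

sin r = sin 67.3° / 1.336 = 0.9225/1.336 = 0.6905; r = 43.67°.
D = 2·67.3° − 4·43.67° + 180° = 134.60° − 174.69° + 180° = 139.91°.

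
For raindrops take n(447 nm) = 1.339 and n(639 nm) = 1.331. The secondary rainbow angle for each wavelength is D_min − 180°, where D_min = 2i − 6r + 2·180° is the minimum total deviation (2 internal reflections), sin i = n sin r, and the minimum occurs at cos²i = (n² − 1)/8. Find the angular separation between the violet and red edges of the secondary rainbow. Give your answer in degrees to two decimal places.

At 447 nm (n = 1.339): cos²i = 0.09912 → i = 71.650°, r = 45.141°, D_min = 232.451°, rainbow angle = 52.451°.
At 639 nm (n = 1.331): cos²i = 0.09645 → i = 71.907°, r = 45.575°, D_min = 230.365°, rainbow angle = 50.365°.
Angular width = |52.451° − 50.365°| = 2.086°.

2.09°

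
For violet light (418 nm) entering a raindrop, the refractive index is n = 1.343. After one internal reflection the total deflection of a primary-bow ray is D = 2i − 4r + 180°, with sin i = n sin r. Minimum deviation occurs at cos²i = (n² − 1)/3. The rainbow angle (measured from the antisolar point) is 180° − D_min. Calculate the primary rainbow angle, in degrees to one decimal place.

cos²i = (1.80365 − 1)/3 = 0.26788; i = arccos(0.51757) = 58.830°.
sin r = sin 58.830°/1.343 = 0.63711; r = 39.577°.
D_min = 2·58.830° − 4·39.577° + 180° = 139.354°.
Rainbow angle = 180° − D_min = 40.646°.

40.6°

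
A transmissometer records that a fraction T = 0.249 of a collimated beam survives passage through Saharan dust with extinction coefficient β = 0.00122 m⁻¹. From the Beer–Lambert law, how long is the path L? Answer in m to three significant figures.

1140 m

Beer–Lambert: T = exp(−βL) ⇒ L = −ln(T)/β = −ln(0.249)/0.00122 = 1.3903/0.00122 = 1140 m.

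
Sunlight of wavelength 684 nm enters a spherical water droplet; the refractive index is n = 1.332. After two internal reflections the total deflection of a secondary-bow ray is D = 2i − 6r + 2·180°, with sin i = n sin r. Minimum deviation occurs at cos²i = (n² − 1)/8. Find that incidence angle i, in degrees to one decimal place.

71.9°

cos²i = (1.332² − 1)/8 = (1.77422 − 1)/8 = 0.09678.
cos i = 0.31109, so i = 71.875°.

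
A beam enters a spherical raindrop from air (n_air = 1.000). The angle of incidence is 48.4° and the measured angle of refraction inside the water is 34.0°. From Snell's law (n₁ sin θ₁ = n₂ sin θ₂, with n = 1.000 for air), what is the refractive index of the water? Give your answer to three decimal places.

n = sin θ_i / sin θ_r = sin 48.4° / sin 34.0° = 0.7478 / 0.5592 = 1.3373.

1.337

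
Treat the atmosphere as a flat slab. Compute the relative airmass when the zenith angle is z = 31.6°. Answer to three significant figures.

X = sec z = 1/cos 31.6° = 1/0.8517 = 1.1741.

1.17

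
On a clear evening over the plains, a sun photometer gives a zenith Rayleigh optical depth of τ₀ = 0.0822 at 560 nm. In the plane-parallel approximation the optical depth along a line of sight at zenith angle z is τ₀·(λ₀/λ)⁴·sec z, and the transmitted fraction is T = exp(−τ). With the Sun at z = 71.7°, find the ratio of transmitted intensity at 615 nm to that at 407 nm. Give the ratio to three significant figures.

Airmass: sec 71.7° = 3.1848.
τ(615 nm) = 0.0822 × (560/615)⁴ × 3.1848 = 0.0822 × 0.6875 × 3.1848 = 0.1800.
τ(407 nm) = 0.0822 × (560/407)⁴ × 3.1848 = 0.0822 × 3.5841 × 3.1848 = 0.9383.
T(615)/T(407) = exp(τ_B − τ_A) = exp(0.7583) = 2.1346.

2.13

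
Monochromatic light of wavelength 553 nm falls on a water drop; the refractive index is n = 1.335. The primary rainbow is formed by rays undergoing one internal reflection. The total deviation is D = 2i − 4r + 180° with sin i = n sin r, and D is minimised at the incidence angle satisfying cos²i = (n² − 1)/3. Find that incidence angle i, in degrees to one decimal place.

cos²i = (1.335² − 1)/3 = (1.78222 − 1)/3 = 0.26074.
cos i = 0.51063, so i = 59.294°.

59.3°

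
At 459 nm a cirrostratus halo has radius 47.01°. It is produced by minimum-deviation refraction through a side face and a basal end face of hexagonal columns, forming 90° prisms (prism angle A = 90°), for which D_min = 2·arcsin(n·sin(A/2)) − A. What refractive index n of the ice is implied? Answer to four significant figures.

1.316

Rearranging: n = sin((D_min + A)/2) / sin(A/2).
(D_min + A)/2 = (47.01° + 90°)/2 = 68.505°.
n = sin 68.505° / sin 45° = 0.9304 / 0.7071 = 1.3159.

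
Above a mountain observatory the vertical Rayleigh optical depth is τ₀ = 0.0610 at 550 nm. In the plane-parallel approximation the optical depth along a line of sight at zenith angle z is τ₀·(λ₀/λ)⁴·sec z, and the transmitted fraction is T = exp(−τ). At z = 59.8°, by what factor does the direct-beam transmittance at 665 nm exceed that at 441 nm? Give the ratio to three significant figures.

1.27

Airmass: sec 59.8° = 1.9880.
τ(665 nm) = 0.0610 × (550/665)⁴ × 1.9880 = 0.0610 × 0.4679 × 1.9880 = 0.0567.
τ(441 nm) = 0.0610 × (550/441)⁴ × 1.9880 = 0.0610 × 2.4193 × 1.9880 = 0.2934.
T(665)/T(441) = exp(τ_B − τ_A) = exp(0.2366) = 1.2670.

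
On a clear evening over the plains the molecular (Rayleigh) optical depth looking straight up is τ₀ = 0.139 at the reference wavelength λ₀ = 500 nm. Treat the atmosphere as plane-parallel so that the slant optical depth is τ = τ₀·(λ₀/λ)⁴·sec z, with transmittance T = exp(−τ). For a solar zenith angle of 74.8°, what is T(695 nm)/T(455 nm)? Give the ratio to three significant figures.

Airmass: sec 74.8° = 3.8140.
τ(695 nm) = 0.139 × (500/695)⁴ × 3.8140 = 0.139 × 0.2679 × 3.8140 = 0.1420.
τ(455 nm) = 0.139 × (500/455)⁴ × 3.8140 = 0.139 × 1.4583 × 3.8140 = 0.7731.
T(695)/T(455) = exp(τ_B − τ_A) = exp(0.6311) = 1.8796.

1.88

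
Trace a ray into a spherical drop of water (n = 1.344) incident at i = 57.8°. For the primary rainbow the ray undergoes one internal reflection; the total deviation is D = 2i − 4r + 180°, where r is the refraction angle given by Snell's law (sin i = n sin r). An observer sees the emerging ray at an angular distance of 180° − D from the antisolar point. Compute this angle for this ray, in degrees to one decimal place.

40.5°

sin r = sin 57.8° / 1.344 = 0.8462/1.344 = 0.6296; r = 39.02°.
D = 2·57.8° − 4·39.02° + 180° = 115.60° − 156.08° + 180° = 139.52°.
Angle from antisolar point = 180° − D = 40.48°.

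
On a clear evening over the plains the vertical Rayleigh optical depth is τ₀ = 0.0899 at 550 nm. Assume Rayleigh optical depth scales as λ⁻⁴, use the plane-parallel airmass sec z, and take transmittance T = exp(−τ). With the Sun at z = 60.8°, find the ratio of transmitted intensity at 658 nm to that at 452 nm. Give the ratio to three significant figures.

Airmass: sec 60.8° = 2.0498.
τ(658 nm) = 0.0899 × (550/658)⁴ × 2.0498 = 0.0899 × 0.4881 × 2.0498 = 0.0900.
τ(452 nm) = 0.0899 × (550/452)⁴ × 2.0498 = 0.0899 × 2.1923 × 2.0498 = 0.4040.
T(658)/T(452) = exp(τ_B − τ_A) = exp(0.3140) = 1.3689.

1.37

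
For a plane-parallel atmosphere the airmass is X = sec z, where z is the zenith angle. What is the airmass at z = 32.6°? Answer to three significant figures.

X = sec z = 1/cos 32.6° = 1/0.8425 = 1.1870.

1.19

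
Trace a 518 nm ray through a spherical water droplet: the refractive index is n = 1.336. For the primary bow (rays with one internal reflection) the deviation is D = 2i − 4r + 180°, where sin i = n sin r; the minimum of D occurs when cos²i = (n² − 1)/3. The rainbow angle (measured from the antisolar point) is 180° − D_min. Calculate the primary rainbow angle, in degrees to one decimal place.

cos²i = (1.78490 − 1)/3 = 0.26163; i = arccos(0.51150) = 59.236°.
sin r = sin 59.236°/1.336 = 0.64318; r = 40.029°.
D_min = 2·59.236° − 4·40.029° + 180° = 138.356°.
Rainbow angle = 180° − D_min = 41.644°.

41.6°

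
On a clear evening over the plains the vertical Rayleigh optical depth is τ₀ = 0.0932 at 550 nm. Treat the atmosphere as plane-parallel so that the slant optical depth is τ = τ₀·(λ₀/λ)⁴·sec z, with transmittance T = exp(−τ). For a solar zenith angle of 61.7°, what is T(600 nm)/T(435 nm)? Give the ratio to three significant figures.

Airmass: sec 61.7° = 2.1093.
τ(600 nm) = 0.0932 × (550/600)⁴ × 2.1093 = 0.0932 × 0.7061 × 2.1093 = 0.1388.
τ(435 nm) = 0.0932 × (550/435)⁴ × 2.1093 = 0.0932 × 2.5556 × 2.1093 = 0.5024.
T(600)/T(435) = exp(τ_B − τ_A) = exp(0.3636) = 1.4385.

1.44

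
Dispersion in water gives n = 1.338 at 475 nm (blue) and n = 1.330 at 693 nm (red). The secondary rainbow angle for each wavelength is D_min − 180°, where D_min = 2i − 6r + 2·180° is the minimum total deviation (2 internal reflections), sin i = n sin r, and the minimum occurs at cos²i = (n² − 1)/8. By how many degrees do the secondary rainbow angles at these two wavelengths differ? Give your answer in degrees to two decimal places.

At 475 nm (n = 1.338): cos²i = 0.09878 → i = 71.682°, r = 45.195°, D_min = 232.193°, rainbow angle = 52.193°.
At 693 nm (n = 1.330): cos²i = 0.09611 → i = 71.940°, r = 45.630°, D_min = 230.101°, rainbow angle = 50.101°.
Angular width = |52.193° − 50.101°| = 2.092°.

2.09°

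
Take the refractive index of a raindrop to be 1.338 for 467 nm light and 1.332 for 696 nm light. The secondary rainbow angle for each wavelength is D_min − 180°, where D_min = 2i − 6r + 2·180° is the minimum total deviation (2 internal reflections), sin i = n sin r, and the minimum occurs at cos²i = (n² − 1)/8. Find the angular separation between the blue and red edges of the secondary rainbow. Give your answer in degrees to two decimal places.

1.56°

At 467 nm (n = 1.338): cos²i = 0.09878 → i = 71.682°, r = 45.195°, D_min = 232.193°, rainbow angle = 52.193°.
At 696 nm (n = 1.332): cos²i = 0.09678 → i = 71.875°, r = 45.520°, D_min = 230.628°, rainbow angle = 50.628°.
Angular width = |52.193° − 50.628°| = 1.564°.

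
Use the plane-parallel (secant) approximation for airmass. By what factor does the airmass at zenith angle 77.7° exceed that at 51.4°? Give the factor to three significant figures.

X(77.7°)/X(51.4°) = sec 77.7° / sec 51.4° = cos 51.4° / cos 77.7° = 0.6239/0.2130 = 2.9286.

2.93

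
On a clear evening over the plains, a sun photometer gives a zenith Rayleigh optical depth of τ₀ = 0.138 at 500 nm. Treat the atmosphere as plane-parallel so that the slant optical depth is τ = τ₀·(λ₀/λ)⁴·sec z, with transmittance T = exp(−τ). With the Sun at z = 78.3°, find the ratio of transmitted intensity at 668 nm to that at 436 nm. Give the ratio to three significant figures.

2.62

Airmass: sec 78.3° = 4.9313.
τ(668 nm) = 0.138 × (500/668)⁴ × 4.9313 = 0.138 × 0.3139 × 4.9313 = 0.2136.
τ(436 nm) = 0.138 × (500/436)⁴ × 4.9313 = 0.138 × 1.7296 × 4.9313 = 1.1770.
T(668)/T(436) = exp(τ_B − τ_A) = exp(0.9634) = 2.6205.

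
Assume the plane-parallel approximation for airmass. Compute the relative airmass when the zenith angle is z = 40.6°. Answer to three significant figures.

1.32

X = sec z = 1/cos 40.6° = 1/0.7593 = 1.3171.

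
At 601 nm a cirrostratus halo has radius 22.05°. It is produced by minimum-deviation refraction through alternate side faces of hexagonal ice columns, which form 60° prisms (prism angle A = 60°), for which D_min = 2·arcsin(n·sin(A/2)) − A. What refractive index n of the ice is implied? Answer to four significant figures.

1.313

Rearranging: n = sin((D_min + A)/2) / sin(A/2).
(D_min + A)/2 = (22.05° + 60°)/2 = 41.025°.
n = sin 41.025° / sin 30° = 0.6564 / 0.5000 = 1.3128.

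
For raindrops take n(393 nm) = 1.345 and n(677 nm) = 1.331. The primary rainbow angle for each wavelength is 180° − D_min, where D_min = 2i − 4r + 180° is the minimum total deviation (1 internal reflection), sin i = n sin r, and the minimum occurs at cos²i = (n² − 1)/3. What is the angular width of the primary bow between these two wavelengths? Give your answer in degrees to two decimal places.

At 393 nm (n = 1.345): cos²i = 0.26967 → i = 58.715°, r = 39.448°, D_min = 139.635°, rainbow angle = 40.365°.
At 677 nm (n = 1.331): cos²i = 0.25719 → i = 59.527°, r = 40.356°, D_min = 137.630°, rainbow angle = 42.370°.
Angular width = |40.365° − 42.370°| = 2.005°.

2.01°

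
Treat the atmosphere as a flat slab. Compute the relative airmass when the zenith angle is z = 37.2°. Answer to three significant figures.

1.26

X = sec z = 1/cos 37.2° = 1/0.7965 = 1.2554.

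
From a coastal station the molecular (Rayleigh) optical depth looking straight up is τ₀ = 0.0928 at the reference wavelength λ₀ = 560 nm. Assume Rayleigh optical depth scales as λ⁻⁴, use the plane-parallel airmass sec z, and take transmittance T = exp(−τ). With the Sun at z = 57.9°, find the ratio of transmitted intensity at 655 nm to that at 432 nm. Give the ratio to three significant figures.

Airmass: sec 57.9° = 1.8818.
τ(655 nm) = 0.0928 × (560/655)⁴ × 1.8818 = 0.0928 × 0.5343 × 1.8818 = 0.0933.
τ(432 nm) = 0.0928 × (560/432)⁴ × 1.8818 = 0.0928 × 2.8237 × 1.8818 = 0.4931.
T(655)/T(432) = exp(τ_B − τ_A) = exp(0.3998) = 1.4915.

1.49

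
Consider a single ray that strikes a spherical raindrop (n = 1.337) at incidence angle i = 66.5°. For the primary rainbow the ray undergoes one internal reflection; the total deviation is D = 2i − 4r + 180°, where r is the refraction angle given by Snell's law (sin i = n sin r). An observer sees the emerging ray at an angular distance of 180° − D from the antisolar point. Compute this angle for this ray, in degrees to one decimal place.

40.2°

sin r = sin 66.5° / 1.337 = 0.9171/1.337 = 0.6859; r = 43.31°.
D = 2·66.5° − 4·43.31° + 180° = 133.00° − 173.23° + 180° = 139.77°.
Angle from antisolar point = 180° − D = 40.23°.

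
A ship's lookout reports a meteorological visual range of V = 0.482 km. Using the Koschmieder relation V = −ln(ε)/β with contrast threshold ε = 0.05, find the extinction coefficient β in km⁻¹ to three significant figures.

β = −ln(0.05) / V = 2.996 / 0.482 = 6.2152 km⁻¹.

6.22 km⁻¹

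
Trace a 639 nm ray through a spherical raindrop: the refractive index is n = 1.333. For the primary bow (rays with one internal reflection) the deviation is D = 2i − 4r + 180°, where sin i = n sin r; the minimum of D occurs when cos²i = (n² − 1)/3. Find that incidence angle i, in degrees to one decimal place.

59.4°

cos²i = (1.333² − 1)/3 = (1.77689 − 1)/3 = 0.25896.
cos i = 0.50888, so i = 59.410°.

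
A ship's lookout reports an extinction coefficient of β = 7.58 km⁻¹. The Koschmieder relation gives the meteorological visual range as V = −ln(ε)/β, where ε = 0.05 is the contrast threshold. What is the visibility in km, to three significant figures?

0.395 km

V = −ln(0.05) / 7.58 = 2.996 / 7.58 = 0.3952 km.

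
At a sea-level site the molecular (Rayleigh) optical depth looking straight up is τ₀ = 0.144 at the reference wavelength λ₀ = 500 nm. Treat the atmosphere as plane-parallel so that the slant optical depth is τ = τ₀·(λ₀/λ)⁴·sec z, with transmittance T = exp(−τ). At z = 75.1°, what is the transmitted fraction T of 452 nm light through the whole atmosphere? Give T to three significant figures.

0.432

sec 75.1° = 3.8890.
τ = 0.144 × (500/452)⁴ × 3.8890 = 0.144 × 1.4974 × 3.8890 = 0.8386.
T = exp(−0.8386) = 0.4323.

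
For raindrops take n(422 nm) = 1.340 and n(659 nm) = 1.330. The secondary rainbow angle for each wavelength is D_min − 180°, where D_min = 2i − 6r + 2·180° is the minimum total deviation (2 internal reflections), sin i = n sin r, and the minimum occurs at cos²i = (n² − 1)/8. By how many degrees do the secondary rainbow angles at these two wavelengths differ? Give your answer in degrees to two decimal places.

2.61°

At 422 nm (n = 1.340): cos²i = 0.09945 → i = 71.618°, r = 45.088°, D_min = 232.709°, rainbow angle = 52.709°.
At 659 nm (n = 1.330): cos²i = 0.09611 → i = 71.940°, r = 45.630°, D_min = 230.101°, rainbow angle = 50.101°.
Angular width = |52.709° − 50.101°| = 2.608°.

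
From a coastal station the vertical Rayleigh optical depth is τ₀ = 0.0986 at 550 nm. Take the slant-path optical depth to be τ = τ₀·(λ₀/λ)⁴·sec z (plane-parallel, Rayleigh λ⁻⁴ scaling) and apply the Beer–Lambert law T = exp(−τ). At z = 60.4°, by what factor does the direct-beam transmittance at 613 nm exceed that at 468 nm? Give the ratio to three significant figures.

1.29

Airmass: sec 60.4° = 2.0245.
τ(613 nm) = 0.0986 × (550/613)⁴ × 2.0245 = 0.0986 × 0.6481 × 2.0245 = 0.1294.
τ(468 nm) = 0.0986 × (550/468)⁴ × 2.0245 = 0.0986 × 1.9075 × 2.0245 = 0.3808.
T(613)/T(468) = exp(τ_B − τ_A) = exp(0.2514) = 1.2858.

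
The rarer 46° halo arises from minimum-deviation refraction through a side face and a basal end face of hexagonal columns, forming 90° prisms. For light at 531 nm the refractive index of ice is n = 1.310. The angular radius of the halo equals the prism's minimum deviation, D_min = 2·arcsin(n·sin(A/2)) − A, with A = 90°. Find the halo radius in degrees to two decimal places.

n·sin(A/2) = 1.310 × sin 45° = 1.310 × 0.7071 = 0.9263.
D_min = 2·arcsin(0.9263) − 90° = 2 × 67.867° − 90° = 45.733°.

45.73°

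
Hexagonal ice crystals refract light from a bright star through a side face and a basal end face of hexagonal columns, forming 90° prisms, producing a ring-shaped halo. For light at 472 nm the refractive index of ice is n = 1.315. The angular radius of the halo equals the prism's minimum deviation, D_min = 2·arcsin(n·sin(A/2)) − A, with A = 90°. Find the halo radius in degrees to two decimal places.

46.82°

n·sin(A/2) = 1.315 × sin 45° = 1.315 × 0.7071 = 0.9298.
D_min = 2·arcsin(0.9298) − 90° = 2 × 68.411° − 90° = 46.821°.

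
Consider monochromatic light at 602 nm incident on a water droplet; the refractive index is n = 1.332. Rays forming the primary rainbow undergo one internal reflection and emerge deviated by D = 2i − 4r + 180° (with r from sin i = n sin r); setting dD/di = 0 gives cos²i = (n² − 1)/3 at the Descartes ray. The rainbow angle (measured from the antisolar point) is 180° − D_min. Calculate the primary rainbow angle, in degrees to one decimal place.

42.2°

cos²i = (1.77422 − 1)/3 = 0.25807; i = arccos(0.50801) = 59.469°.
sin r = sin 59.469°/1.332 = 0.64666; r = 40.290°.
D_min = 2·59.469° − 4·40.290° + 180° = 137.776°.
Rainbow angle = 180° − D_min = 42.224°.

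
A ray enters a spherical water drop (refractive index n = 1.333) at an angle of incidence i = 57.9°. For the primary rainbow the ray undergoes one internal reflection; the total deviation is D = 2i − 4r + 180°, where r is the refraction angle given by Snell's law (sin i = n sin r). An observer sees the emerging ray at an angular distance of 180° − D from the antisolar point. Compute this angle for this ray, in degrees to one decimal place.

sin r = sin 57.9° / 1.333 = 0.8471/1.333 = 0.6355; r = 39.46°.
D = 2·57.9° − 4·39.46° + 180° = 115.80° − 157.83° + 180° = 137.97°.
Angle from antisolar point = 180° − D = 42.03°.

42.0°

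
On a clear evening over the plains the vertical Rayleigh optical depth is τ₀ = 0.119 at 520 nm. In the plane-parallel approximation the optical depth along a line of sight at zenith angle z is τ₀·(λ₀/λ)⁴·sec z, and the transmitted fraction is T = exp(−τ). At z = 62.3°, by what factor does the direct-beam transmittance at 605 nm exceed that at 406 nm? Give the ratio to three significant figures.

1.73

Airmass: sec 62.3° = 2.1513.
τ(605 nm) = 0.119 × (520/605)⁴ × 2.1513 = 0.119 × 0.5457 × 2.1513 = 0.1397.
τ(406 nm) = 0.119 × (520/406)⁴ × 2.1513 = 0.119 × 2.6910 × 2.1513 = 0.6889.
T(605)/T(406) = exp(τ_B − τ_A) = exp(0.5492) = 1.7318.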